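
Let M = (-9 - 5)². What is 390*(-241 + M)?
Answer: -17550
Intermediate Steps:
M = 196 (M = (-14)² = 196)
390*(-241 + M) = 390*(-241 + 196) = 390*(-45) = -17550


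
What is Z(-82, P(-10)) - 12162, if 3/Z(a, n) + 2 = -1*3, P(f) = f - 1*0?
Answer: -60813/5 ≈ -12163.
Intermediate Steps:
P(f) = f (P(f) = f + 0 = f)
Z(a, n) = -3/5 (Z(a, n) = 3/(-2 - 1*3) = 3/(-2 - 3) = 3/(-5) = 3*(-1/5) = -3/5)
Z(-82, P(-10)) - 12162 = -3/5 - 12162 = -60813/5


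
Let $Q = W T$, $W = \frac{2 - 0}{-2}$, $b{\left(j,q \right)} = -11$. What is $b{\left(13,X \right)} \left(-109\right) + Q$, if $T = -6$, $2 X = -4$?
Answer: $1205$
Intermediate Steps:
$X = -2$ ($X = \frac{1}{2} \left(-4\right) = -2$)
$W = -1$ ($W = \left(2 + 0\right) \left(- \frac{1}{2}\right) = 2 \left(- \frac{1}{2}\right) = -1$)
$Q = 6$ ($Q = \left(-1\right) \left(-6\right) = 6$)
$b{\left(13,X \right)} \left(-109\right) + Q = \left(-11\right) \left(-109\right) + 6 = 1199 + 6 = 1205$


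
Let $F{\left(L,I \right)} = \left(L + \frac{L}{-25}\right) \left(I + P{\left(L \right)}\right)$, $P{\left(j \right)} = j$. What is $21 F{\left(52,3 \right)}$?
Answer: $\frac{288288}{5} \approx 57658.0$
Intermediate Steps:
$F{\left(L,I \right)} = \frac{24 L \left(I + L\right)}{25}$ ($F{\left(L,I \right)} = \left(L + \frac{L}{-25}\right) \left(I + L\right) = \left(L + L \left(- \frac{1}{25}\right)\right) \left(I + L\right) = \left(L - \frac{L}{25}\right) \left(I + L\right) = \frac{24 L}{25} \left(I + L\right) = \frac{24 L \left(I + L\right)}{25}$)
$21 F{\left(52,3 \right)} = 21 \cdot \frac{24}{25} \cdot 52 \left(3 + 52\right) = 21 \cdot \frac{24}{25} \cdot 52 \cdot 55 = 21 \cdot \frac{13728}{5} = \frac{288288}{5}$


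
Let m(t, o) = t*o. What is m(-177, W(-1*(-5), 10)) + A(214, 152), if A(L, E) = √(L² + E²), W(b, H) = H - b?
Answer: -885 + 10*√689 ≈ -622.51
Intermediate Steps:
A(L, E) = √(E² + L²)
m(t, o) = o*t
m(-177, W(-1*(-5), 10)) + A(214, 152) = (10 - (-1)*(-5))*(-177) + √(152² + 214²) = (10 - 1*5)*(-177) + √(23104 + 45796) = (10 - 5)*(-177) + √68900 = 5*(-177) + 10*√689 = -885 + 10*√689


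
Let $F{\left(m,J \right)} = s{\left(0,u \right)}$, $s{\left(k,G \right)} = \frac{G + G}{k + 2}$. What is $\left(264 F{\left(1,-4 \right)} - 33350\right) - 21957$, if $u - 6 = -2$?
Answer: $-54251$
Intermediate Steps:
$u = 4$ ($u = 6 - 2 = 4$)
$s{\left(k,G \right)} = \frac{2 G}{2 + k}$
$F{\left(m,J \right)} = 4$ ($F{\left(m,J \right)} = 2 \cdot 4 \frac{1}{2 + 0} = 2 \cdot 4 \cdot \frac{1}{2} = 4$)
$\left(264 F{\left(1,-4 \right)} - 33350\right) - 21957 = \left(264 \cdot 4 - 33350\right) - 21957 = \left(1056 - 33350\right) - 21957 = -32294 - 21957 = -54251$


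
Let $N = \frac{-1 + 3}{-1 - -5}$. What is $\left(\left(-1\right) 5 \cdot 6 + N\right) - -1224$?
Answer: $\frac{2389}{2} \approx 1194.5$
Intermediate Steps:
$N = \frac{1}{2}$ ($N = \frac{2}{-1 + 5} = \frac{2}{4} = 2 \cdot \frac{1}{4} = \frac{1}{2} \approx 0.5$)
$\left(\left(-1\right) 5 \cdot 6 + N\right) - -1224 = \left(\left(-1\right) 5 \cdot 6 + \frac{1}{2}\right) - -1224 = \left(\left(-5\right) 6 + \frac{1}{2}\right) + 1224 = \left(-30 + \frac{1}{2}\right) + 1224 = - \frac{59}{2} + 1224 = \frac{2389}{2}$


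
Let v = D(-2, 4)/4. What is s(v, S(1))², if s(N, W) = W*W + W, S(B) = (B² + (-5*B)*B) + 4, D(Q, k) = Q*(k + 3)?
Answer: 0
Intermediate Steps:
D(Q, k) = Q*(3 + k)
S(B) = 4 - 4*B² (S(B) = (B² - 5*B²) + 4 = -4*B² + 4 = 4 - 4*B²)
v = -7/2 (v = -2*(3 + 4)/4 = -2*7*(¼) = -14*¼ = -7/2 ≈ -3.5000)
s(N, W) = W + W² (s(N, W) = W² + W = W + W²)
s(v, S(1))² = ((4 - 4*1²)*(1 + (4 - 4*1²)))² = ((4 - 4*1)*(1 + (4 - 4*1)))² = ((4 - 4)*(1 + (4 - 4)))² = (0*(1 + 0))² = (0*1)² = 0² = 0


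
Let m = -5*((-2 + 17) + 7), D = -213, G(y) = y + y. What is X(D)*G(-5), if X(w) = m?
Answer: 1100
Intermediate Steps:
G(y) = 2*y
m = -110 (m = -5*(15 + 7) = -5*22 = -110)
X(w) = -110
X(D)*G(-5) = -220*(-5) = -110*(-10) = 1100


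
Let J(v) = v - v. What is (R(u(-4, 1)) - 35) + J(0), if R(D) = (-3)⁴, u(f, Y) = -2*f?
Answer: 46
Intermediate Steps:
J(v) = 0
R(D) = 81
(R(u(-4, 1)) - 35) + J(0) = (81 - 35) + 0 = 46 + 0 = 46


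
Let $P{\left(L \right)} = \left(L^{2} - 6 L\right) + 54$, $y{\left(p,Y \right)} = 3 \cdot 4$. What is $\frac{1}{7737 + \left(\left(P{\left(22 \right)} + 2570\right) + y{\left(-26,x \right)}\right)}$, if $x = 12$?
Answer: $\frac{1}{10725} \approx 9.324 \cdot 10^{-5}$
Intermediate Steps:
$y{\left(p,Y \right)} = 12$
$P{\left(L \right)} = 54 + L^{2} - 6 L$
$\frac{1}{7737 + \left(\left(P{\left(22 \right)} + 2570\right) + y{\left(-26,x \right)}\right)} = \frac{1}{7737 + \left(\left(\left(54 + 22^{2} - 132\right) + 2570\right) + 12\right)} = \frac{1}{7737 + \left(\left(\left(54 + 484 - 132\right) + 2570\right) + 12\right)} = \frac{1}{7737 + \left(\left(406 + 2570\right) + 12\right)} = \frac{1}{7737 + \left(2976 + 12\right)} = \frac{1}{7737 + 2988} = \frac{1}{10725}$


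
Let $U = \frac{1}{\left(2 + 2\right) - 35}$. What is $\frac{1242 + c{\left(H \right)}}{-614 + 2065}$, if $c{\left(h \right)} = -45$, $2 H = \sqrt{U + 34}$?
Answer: $\frac{1197}{1451} \approx 0.82495$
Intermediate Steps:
$U = - \frac{1}{31}$ ($U = \frac{1}{4 - 35} = \frac{1}{-31} = - \frac{1}{31} \approx -0.032258$)
$H = \frac{9 \sqrt{403}}{62}$ ($H = \frac{\sqrt{- \frac{1}{31} + 34}}{2} = \frac{\sqrt{\frac{1053}{31}}}{2} = \frac{\frac{9}{31} \sqrt{403}}{2} = \frac{9 \sqrt{403}}{62} \approx 2.9141$)
$\frac{1242 + c{\left(H \right)}}{-614 + 2065} = \frac{1242 - 45}{-614 + 2065} = \frac{1197}{1451}$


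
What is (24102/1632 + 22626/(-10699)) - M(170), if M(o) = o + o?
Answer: -952619909/2910128 ≈ -327.35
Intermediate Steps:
M(o) = 2*o
(24102/1632 + 22626/(-10699)) - M(170) = (24102/1632 + 22626/(-10699)) - 2*170 = (24102*(1/1632) + 22626*(-1/10699)) - 1*340 = (4017/272 - 22626/10699) - 340 = 36823611/2910128 - 340 = -952619909/2910128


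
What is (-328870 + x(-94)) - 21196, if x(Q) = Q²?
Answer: -341230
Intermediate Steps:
(-328870 + x(-94)) - 21196 = (-328870 + (-94)²) - 21196 = (-328870 + 8836) - 21196 = -320034 - 21196 = -341230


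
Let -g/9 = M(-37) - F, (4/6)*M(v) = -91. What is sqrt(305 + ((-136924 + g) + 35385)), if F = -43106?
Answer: I*sqrt(1951838)/2 ≈ 698.54*I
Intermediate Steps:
M(v) = -273/2 (M(v) = (3/2)*(-91) = -273/2)
g = -773451/2 (g = -9*(-273/2 - 1*(-43106)) = -9*(-273/2 + 43106) = -9*85939/2 = -773451/2 ≈ -3.8673e+5)
sqrt(305 + ((-136924 + g) + 35385)) = sqrt(305 + ((-136924 - 773451/2) + 35385)) = sqrt(305 + (-1047299/2 + 35385)) = sqrt(305 - 976529/2) = sqrt(-975919/2) = I*sqrt(1951838)/2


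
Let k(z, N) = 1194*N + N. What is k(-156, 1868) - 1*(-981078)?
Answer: 3213338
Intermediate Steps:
k(z, N) = 1195*N
k(-156, 1868) - 1*(-981078) = 1195*1868 - 1*(-981078) = 2232260 + 981078 = 3213338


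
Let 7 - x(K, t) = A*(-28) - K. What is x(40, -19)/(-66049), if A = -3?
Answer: 37/66049 ≈ 0.00056019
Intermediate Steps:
x(K, t) = -77 + K (x(K, t) = 7 - (-3*(-28) - K) = 7 - (84 - K) = 7 + (-84 + K) = -77 + K)
x(40, -19)/(-66049) = (-77 + 40)/(-66049) = -37*(-1/66049) = 37/66049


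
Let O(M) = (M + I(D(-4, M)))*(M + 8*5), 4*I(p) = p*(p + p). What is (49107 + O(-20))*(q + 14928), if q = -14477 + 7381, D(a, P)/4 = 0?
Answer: 381473224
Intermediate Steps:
D(a, P) = 0 (D(a, P) = 4*0 = 0)
I(p) = p**2/2 (I(p) = (p*(p + p))/4 = (p*(2*p))/4 = (2*p**2)/4 = p**2/2)
q = -7096
O(M) = M*(40 + M) (O(M) = (M + (1/2)*0**2)*(M + 8*5) = (M + (1/2)*0)*(M + 40) = (M + 0)*(40 + M) = M*(40 + M))
(49107 + O(-20))*(q + 14928) = (49107 - 20*(40 - 20))*(-7096 + 14928) = (49107 - 20*20)*7832 = (49107 - 400)*7832 = 48707*7832 = 381473224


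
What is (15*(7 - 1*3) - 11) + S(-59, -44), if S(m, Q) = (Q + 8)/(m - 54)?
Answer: 5573/113 ≈ 49.319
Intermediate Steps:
S(m, Q) = (8 + Q)/(-54 + m)
(15*(7 - 1*3) - 11) + S(-59, -44) = (15*(7 - 1*3) - 11) + (8 - 44)/(-54 - 59) = (15*(7 - 3) - 11) - 36/(-113) = (15*4 - 11) - 1/113*(-36) = (60 - 11) + 36/113 = 49 + 36/113 = 5573/113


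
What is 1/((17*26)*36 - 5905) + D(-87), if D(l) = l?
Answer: -870608/10007 ≈ -87.000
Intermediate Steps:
1/((17*26)*36 - 5905) + D(-87) = 1/((17*26)*36 - 5905) - 87 = 1/(442*36 - 5905) - 87 = 1/(15912 - 5905) - 87 = 1/10007 - 87 = -870608/10007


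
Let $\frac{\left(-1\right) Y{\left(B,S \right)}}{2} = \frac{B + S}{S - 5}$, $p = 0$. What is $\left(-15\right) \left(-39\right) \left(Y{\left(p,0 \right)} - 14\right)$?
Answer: $-8190$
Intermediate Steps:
$Y{\left(B,S \right)} = - \frac{2 \left(B + S\right)}{-5 + S}$ ($Y{\left(B,S \right)} = - 2 \frac{B + S}{S - 5} = - 2 \frac{B + S}{-5 + S} = - \frac{2 \left(B + S\right)}{-5 + S}$)
$\left(-15\right) \left(-39\right) \left(Y{\left(p,0 \right)} - 14\right) = \left(-15\right) \left(-39\right) \left(\frac{2 \left(\left(-1\right) 0 - 0\right)}{-5 + 0} - 14\right) = 585 \left(\frac{2 \left(0 + 0\right)}{-5} - 14\right) = 585 \left(2 \left(- \frac{1}{5}\right) 0 - 14\right) = 585 \left(0 - 14\right) = 585 \left(-14\right) = -8190$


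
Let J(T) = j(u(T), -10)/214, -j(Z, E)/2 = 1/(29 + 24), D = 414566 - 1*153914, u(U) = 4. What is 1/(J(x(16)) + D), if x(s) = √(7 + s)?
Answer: 5671/1478157491 ≈ 3.8365e-6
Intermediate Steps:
D = 260652 (D = 414566 - 153914 = 260652)
j(Z, E) = -2/53 (j(Z, E) = -2/(29 + 24) = -2/53)
J(T) = -1/5671 (J(T) = -2/53/214 = -2/53*1/214 = -1/5671)
1/(J(x(16)) + D) = 1/(-1/5671 + 260652) = 1/(1478157491/5671) = 5671/1478157491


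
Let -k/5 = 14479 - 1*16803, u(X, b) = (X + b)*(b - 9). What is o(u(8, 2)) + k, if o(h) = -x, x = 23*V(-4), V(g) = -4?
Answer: 11712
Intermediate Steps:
x = -92 (x = 23*(-4) = -92)
u(X, b) = (-9 + b)*(X + b) (u(X, b) = (X + b)*(-9 + b) = (-9 + b)*(X + b))
k = 11620 (k = -5*(14479 - 1*16803) = -5*(14479 - 16803) = -5*(-2324) = 11620)
o(h) = 92 (o(h) = -1*(-92) = 92)
o(u(8, 2)) + k = 92 + 11620 = 11712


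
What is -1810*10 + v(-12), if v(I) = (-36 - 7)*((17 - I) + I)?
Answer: -18831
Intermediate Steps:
v(I) = -731 (v(I) = -43*17 = -731)
-1810*10 + v(-12) = -1810*10 - 731 = -18100 - 731 = -18831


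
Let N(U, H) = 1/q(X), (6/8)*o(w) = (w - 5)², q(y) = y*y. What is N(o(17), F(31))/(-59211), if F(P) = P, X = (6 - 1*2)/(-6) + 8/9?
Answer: -1/2924 ≈ -0.00034200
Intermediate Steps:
X = 2/9 (X = (6 - 2)*(-⅙) + 8*(⅑) = 4*(-⅙) + 8/9 = -⅔ + 8/9 = 2/9 ≈ 0.22222)
q(y) = y²
o(w) = 4*(-5 + w)²/3 (o(w) = 4*(w - 5)²/3 = 4*(-5 + w)²/3)
N(U, H) = 81/4 (N(U, H) = 1/((2/9)²) = 1/(4/81) = 81/4)
N(o(17), F(31))/(-59211) = (81/4)/(-59211) = (81/4)*(-1/59211) = -1/2924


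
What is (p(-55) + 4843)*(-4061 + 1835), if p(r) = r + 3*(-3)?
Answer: -10638054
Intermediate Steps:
p(r) = -9 + r (p(r) = r - 9 = -9 + r)
(p(-55) + 4843)*(-4061 + 1835) = ((-9 - 55) + 4843)*(-4061 + 1835) = (-64 + 4843)*(-2226) = 4779*(-2226) = -10638054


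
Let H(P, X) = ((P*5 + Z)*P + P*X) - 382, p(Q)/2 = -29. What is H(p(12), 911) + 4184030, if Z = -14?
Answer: 4148442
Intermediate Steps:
p(Q) = -58 (p(Q) = 2*(-29) = -58)
H(P, X) = -382 + P*X + P*(-14 + 5*P) (H(P, X) = ((P*5 - 14)*P + P*X) - 382 = ((5*P - 14)*P + P*X) - 382 = ((-14 + 5*P)*P + P*X) - 382 = (P*(-14 + 5*P) + P*X) - 382 = (P*X + P*(-14 + 5*P)) - 382 = -382 + P*X + P*(-14 + 5*P))
H(p(12), 911) + 4184030 = (-382 - 14*(-58) + 5*(-58)**2 - 58*911) + 4184030 = (-382 + 812 + 5*3364 - 52838) + 4184030 = (-382 + 812 + 16820 - 52838) + 4184030 = -35588 + 4184030 = 4148442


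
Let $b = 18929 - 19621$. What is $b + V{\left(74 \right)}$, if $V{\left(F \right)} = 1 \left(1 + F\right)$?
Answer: $-617$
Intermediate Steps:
$V{\left(F \right)} = 1 + F$
$b = -692$
$b + V{\left(74 \right)} = -692 + \left(1 + 74\right) = -692 + 75 = -617$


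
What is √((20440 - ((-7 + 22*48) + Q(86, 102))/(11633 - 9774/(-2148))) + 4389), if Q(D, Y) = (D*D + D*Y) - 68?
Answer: √430945794079899515/4166243 ≈ 157.57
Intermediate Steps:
Q(D, Y) = -68 + D² + D*Y (Q(D, Y) = (D² + D*Y) - 68 = -68 + D² + D*Y)
√((20440 - ((-7 + 22*48) + Q(86, 102))/(11633 - 9774/(-2148))) + 4389) = √((20440 - ((-7 + 22*48) + (-68 + 86² + 86*102))/(11633 - 9774/(-2148))) + 4389) = √((20440 - ((-7 + 1056) + (-68 + 7396 + 8772))/(11633 - 9774*(-1/2148))) + 4389) = √((20440 - (1049 + 16100)/(11633 + 1629/358)) + 4389) = √((20440 - 17149/4166243/358) + 4389) = √((20440 - 17149*358/4166243) + 4389) = √((20440 - 1*6139342/4166243) + 4389) = √((20440 - 6139342/4166243) + 4389) = √(85151867578/4166243 + 4389) = √(103437508105/4166243) = √430945794079899515/4166243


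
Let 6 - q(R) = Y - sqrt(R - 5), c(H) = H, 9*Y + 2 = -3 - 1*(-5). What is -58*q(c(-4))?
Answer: -348 - 174*I ≈ -348.0 - 174.0*I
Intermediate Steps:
Y = 0 (Y = -2/9 + (-3 - 1*(-5))/9 = -2/9 + (-3 + 5)/9 = -2/9 + (1/9)*2 = -2/9 + 2/9 = 0)
q(R) = 6 + sqrt(-5 + R) (q(R) = 6 - (0 - sqrt(R - 5)) = 6 - (0 - sqrt(-5 + R)) = 6 - (-1)*sqrt(-5 + R) = 6 + sqrt(-5 + R))
-58*q(c(-4)) = -58*(6 + sqrt(-5 - 4)) = -58*(6 + sqrt(-9)) = -58*(6 + 3*I) = -348 - 174*I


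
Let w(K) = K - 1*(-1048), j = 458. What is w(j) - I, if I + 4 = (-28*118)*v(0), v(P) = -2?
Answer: -5098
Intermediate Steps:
w(K) = 1048 + K (w(K) = K + 1048 = 1048 + K)
I = 6604 (I = -4 - 28*118*(-2) = -4 - 3304*(-2) = -4 + 6608 = 6604)
w(j) - I = (1048 + 458) - 1*6604 = 1506 - 6604 = -5098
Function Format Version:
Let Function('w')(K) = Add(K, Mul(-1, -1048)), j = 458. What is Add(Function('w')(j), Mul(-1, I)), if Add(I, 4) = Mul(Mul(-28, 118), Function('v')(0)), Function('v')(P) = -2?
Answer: -5098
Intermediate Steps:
Function('w')(K) = Add(1048, K) (Function('w')(K) = Add(K, 1048) = Add(1048, K))
I = 6604 (I = Add(-4, Mul(Mul(-28, 118), -2)) = Add(-4, Mul(-3304, -2)) = Add(-4, 6608) = 6604)
Add(Function('w')(j), Mul(-1, I)) = Add(Add(1048, 458), Mul(-1, 6604)) = Add(1506, -6604) = -5098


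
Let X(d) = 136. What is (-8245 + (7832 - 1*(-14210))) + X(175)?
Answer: 13933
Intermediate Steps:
(-8245 + (7832 - 1*(-14210))) + X(175) = (-8245 + (7832 - 1*(-14210))) + 136 = (-8245 + (7832 + 14210)) + 136 = (-8245 + 22042) + 136 = 13797 + 136 = 13933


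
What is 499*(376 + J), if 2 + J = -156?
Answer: 108782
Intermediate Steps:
J = -158 (J = -2 - 156 = -158)
499*(376 + J) = 499*(376 - 158) = 499*218 = 108782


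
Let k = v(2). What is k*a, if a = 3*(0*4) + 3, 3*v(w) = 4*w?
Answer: 8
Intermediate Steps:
v(w) = 4*w/3 (v(w) = (4*w)/3 = 4*w/3)
k = 8/3 (k = (4/3)*2 = 8/3 ≈ 2.6667)
a = 3 (a = 3*0 + 3 = 0 + 3 = 3)
k*a = (8/3)*3 = 8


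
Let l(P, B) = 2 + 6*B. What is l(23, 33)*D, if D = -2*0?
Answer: 0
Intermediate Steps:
D = 0
l(23, 33)*D = (2 + 6*33)*0 = (2 + 198)*0 = 200*0 = 0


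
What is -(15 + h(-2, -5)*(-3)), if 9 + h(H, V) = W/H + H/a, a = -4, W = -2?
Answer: -75/2 ≈ -37.500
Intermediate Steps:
h(H, V) = -9 - 2/H - H/4 (h(H, V) = -9 + (-2/H + H/(-4)) = -9 + (-2/H + H*(-¼)) = -9 + (-2/H - H/4) = -9 - 2/H - H/4)
-(15 + h(-2, -5)*(-3)) = -(15 + (-9 - 2/(-2) - ¼*(-2))*(-3)) = -(15 + (-9 - 2*(-½) + ½)*(-3)) = -(15 + (-9 + 1 + ½)*(-3)) = -(15 - 15/2*(-3)) = -(15 + 45/2) = -1*75/2 = -75/2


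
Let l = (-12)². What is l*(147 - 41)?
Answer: 15264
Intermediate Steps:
l = 144
l*(147 - 41) = 144*(147 - 41) = 144*106 = 15264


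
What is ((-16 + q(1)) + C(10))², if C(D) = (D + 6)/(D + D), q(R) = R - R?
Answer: 5776/25 ≈ 231.04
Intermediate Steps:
q(R) = 0
C(D) = (6 + D)/(2*D) (C(D) = (6 + D)/((2*D)) = (6 + D)*(1/(2*D)) = (6 + D)/(2*D))
((-16 + q(1)) + C(10))² = ((-16 + 0) + (½)*(6 + 10)/10)² = (-16 + (½)*(⅒)*16)² = (-16 + ⅘)² = (-76/5)² = 5776/25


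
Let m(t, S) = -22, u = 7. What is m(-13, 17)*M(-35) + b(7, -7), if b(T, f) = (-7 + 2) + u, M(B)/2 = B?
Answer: 1542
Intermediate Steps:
M(B) = 2*B
b(T, f) = 2 (b(T, f) = (-7 + 2) + 7 = -5 + 7 = 2)
m(-13, 17)*M(-35) + b(7, -7) = -44*(-35) + 2 = -22*(-70) + 2 = 1540 + 2 = 1542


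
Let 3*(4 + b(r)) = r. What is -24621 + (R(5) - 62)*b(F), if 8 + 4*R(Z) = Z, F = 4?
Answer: -73361/3 ≈ -24454.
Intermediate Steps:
b(r) = -4 + r/3
R(Z) = -2 + Z/4
-24621 + (R(5) - 62)*b(F) = -24621 + ((-2 + (1/4)*5) - 62)*(-4 + (1/3)*4) = -24621 + ((-2 + 5/4) - 62)*(-4 + 4/3) = -24621 + (-3/4 - 62)*(-8/3) = -24621 - 251/4*(-8/3) = -24621 + 502/3 = -73361/3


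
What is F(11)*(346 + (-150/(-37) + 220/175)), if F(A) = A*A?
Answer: 55048708/1295 ≈ 42509.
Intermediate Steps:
F(A) = A²
F(11)*(346 + (-150/(-37) + 220/175)) = 11²*(346 + (-150/(-37) + 220/175)) = 121*(346 + (-150*(-1/37) + 220*(1/175))) = 121*(346 + (150/37 + 44/35)) = 121*(346 + 6878/1295) = 121*(454948/1295) = 55048708/1295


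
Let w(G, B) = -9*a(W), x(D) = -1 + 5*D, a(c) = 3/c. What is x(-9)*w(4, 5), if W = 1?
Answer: 1242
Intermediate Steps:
w(G, B) = -27 (w(G, B) = -27/1 = -27)
x(-9)*w(4, 5) = (-1 + 5*(-9))*(-27) = (-1 - 45)*(-27) = -46*(-27) = 1242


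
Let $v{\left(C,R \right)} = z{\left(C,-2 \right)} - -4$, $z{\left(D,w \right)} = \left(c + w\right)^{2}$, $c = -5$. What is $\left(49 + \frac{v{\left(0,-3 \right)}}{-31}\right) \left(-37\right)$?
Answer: $- \frac{54242}{31} \approx -1749.7$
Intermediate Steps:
$z{\left(D,w \right)} = \left(-5 + w\right)^{2}$
$v{\left(C,R \right)} = 53$ ($v{\left(C,R \right)} = \left(-5 - 2\right)^{2} - -4 = \left(-7\right)^{2} + 4 = 49 + 4 = 53$)
$\left(49 + \frac{v{\left(0,-3 \right)}}{-31}\right) \left(-37\right) = \left(49 + \frac{53}{-31}\right) \left(-37\right) = \left(49 + 53 \left(- \frac{1}{31}\right)\right) \left(-37\right) = \left(49 - \frac{53}{31}\right) \left(-37\right) = \frac{1466}{31} \left(-37\right) = - \frac{54242}{31}$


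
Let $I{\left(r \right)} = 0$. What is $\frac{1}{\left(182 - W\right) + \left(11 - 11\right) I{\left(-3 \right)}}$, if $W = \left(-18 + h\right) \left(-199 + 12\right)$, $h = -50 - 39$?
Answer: $- \frac{1}{19827} \approx -5.0436 \cdot 10^{-5}$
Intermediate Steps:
$h = -89$ ($h = -50 - 39 = -89$)
$W = 20009$ ($W = \left(-18 - 89\right) \left(-199 + 12\right) = \left(-107\right) \left(-187\right) = 20009$)
$\frac{1}{\left(182 - W\right) + \left(11 - 11\right) I{\left(-3 \right)}} = \frac{1}{\left(182 - 20009\right) + \left(11 - 11\right) 0} = \frac{1}{\left(182 - 20009\right) + 0 \cdot 0} = \frac{1}{-19827 + 0} = \frac{1}{-19827} = - \frac{1}{19827}$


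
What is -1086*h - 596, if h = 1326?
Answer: -1440632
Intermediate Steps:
-1086*h - 596 = -1086*1326 - 596 = -1440036 - 596 = -1440632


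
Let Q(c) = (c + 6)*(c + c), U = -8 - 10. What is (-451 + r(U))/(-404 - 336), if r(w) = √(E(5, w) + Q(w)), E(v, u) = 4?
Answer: 451/740 - √109/370 ≈ 0.58124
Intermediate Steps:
U = -18
Q(c) = 2*c*(6 + c) (Q(c) = (6 + c)*(2*c) = 2*c*(6 + c))
r(w) = √(4 + 2*w*(6 + w))
(-451 + r(U))/(-404 - 336) = (-451 + √2*√(2 - 18*(6 - 18)))/(-404 - 336) = (-451 + √2*√(2 - 18*(-12)))/(-740) = (-451 + √2*√(2 + 216))*(-1/740) = (-451 + √2*√218)*(-1/740) = (-451 + 2*√109)*(-1/740) = 451/740 - √109/370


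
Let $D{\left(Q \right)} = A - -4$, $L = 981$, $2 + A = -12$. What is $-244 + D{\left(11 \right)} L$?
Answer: $-10054$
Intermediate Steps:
$A = -14$ ($A = -2 - 12 = -14$)
$D{\left(Q \right)} = -10$ ($D{\left(Q \right)} = -14 - -4 = -14 + 4 = -10$)
$-244 + D{\left(11 \right)} L = -244 - 9810 = -10054$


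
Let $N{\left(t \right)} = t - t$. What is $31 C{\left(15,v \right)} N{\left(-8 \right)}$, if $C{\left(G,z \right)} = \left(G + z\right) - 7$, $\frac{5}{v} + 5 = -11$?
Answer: $0$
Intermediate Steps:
$v = - \frac{5}{16}$ ($v = \frac{5}{-5 - 11} = \frac{5}{-16} = 5 \left(- \frac{1}{16}\right) = - \frac{5}{16} \approx -0.3125$)
$N{\left(t \right)} = 0$
$C{\left(G,z \right)} = -7 + G + z$
$31 C{\left(15,v \right)} N{\left(-8 \right)} = 31 \left(-7 + 15 - \frac{5}{16}\right) 0 = 31 \cdot \frac{123}{16} \cdot 0 = \frac{3813}{16} \cdot 0 = 0$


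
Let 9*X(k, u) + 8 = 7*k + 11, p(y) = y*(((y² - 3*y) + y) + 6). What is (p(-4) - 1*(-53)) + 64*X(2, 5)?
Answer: 485/9 ≈ 53.889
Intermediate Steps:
p(y) = y*(6 + y² - 2*y) (p(y) = y*((y² - 2*y) + 6) = y*(6 + y² - 2*y))
X(k, u) = ⅓ + 7*k/9 (X(k, u) = -8/9 + (7*k + 11)/9 = -8/9 + (11 + 7*k)/9 = -8/9 + (11/9 + 7*k/9) = ⅓ + 7*k/9)
(p(-4) - 1*(-53)) + 64*X(2, 5) = (-4*(6 + (-4)² - 2*(-4)) - 1*(-53)) + 64*(⅓ + (7/9)*2) = (-4*(6 + 16 + 8) + 53) + 64*(⅓ + 14/9) = (-4*30 + 53) + 64*(17/9) = (-120 + 53) + 1088/9 = -67 + 1088/9 = 485/9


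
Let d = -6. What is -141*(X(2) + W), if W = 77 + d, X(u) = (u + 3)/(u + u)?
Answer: -40749/4 ≈ -10187.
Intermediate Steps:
X(u) = (3 + u)/(2*u) (X(u) = (3 + u)/((2*u)) = (3 + u)*(1/(2*u)) = (3 + u)/(2*u))
W = 71 (W = 77 - 6 = 71)
-141*(X(2) + W) = -141*((1/2)*(3 + 2)/2 + 71) = -141*((1/2)*(1/2)*5 + 71) = -141*(5/4 + 71) = -141*289/4 = -40749/4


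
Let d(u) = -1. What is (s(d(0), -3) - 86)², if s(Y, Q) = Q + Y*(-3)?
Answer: 7396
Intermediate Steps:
s(Y, Q) = Q - 3*Y
(s(d(0), -3) - 86)² = ((-3 - 3*(-1)) - 86)² = ((-3 + 3) - 86)² = (0 - 86)² = (-86)² = 7396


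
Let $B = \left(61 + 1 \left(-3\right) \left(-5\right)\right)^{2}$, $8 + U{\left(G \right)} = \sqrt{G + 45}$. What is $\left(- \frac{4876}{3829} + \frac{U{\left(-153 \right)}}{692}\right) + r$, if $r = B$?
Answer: $\frac{3825269386}{662417} + \frac{3 i \sqrt{3}}{346} \approx 5774.7 + 0.015018 i$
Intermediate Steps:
$U{\left(G \right)} = -8 + \sqrt{45 + G}$ ($U{\left(G \right)} = -8 + \sqrt{G + 45} = -8 + \sqrt{45 + G}$)
$B = 5776$ ($B = \left(61 - -15\right)^{2} = \left(61 + 15\right)^{2} = 76^{2} = 5776$)
$r = 5776$
$\left(- \frac{4876}{3829} + \frac{U{\left(-153 \right)}}{692}\right) + r = \left(- \frac{4876}{3829} + \frac{-8 + \sqrt{45 - 153}}{692}\right) + 5776 = \left(\left(-4876\right) \frac{1}{3829} + \left(-8 + \sqrt{-108}\right) \frac{1}{692}\right) + 5776 = \left(- \frac{4876}{3829} + \left(-8 + 6 i \sqrt{3}\right) \frac{1}{692}\right) + 5776 = \left(- \frac{4876}{3829} - \left(\frac{2}{173} - \frac{3 i \sqrt{3}}{346}\right)\right) + 5776 = \left(- \frac{851206}{662417} + \frac{3 i \sqrt{3}}{346}\right) + 5776 = \frac{3825269386}{662417} + \frac{3 i \sqrt{3}}{346}$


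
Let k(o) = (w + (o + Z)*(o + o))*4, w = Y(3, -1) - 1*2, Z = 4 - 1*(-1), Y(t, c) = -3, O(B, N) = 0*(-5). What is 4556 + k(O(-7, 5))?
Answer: 4536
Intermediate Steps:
O(B, N) = 0
Z = 5 (Z = 4 + 1 = 5)
w = -5 (w = -3 - 1*2 = -3 - 2 = -5)
k(o) = -20 + 8*o*(5 + o) (k(o) = (-5 + (o + 5)*(o + o))*4 = (-5 + (5 + o)*(2*o))*4 = (-5 + 2*o*(5 + o))*4 = -20 + 8*o*(5 + o))
4556 + k(O(-7, 5)) = 4556 + (-20 + 8*0² + 40*0) = 4556 + (-20 + 8*0 + 0) = 4556 + (-20 + 0 + 0) = 4556 - 20 = 4536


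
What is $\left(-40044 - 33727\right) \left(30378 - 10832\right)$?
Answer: $-1441927966$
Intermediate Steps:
$\left(-40044 - 33727\right) \left(30378 - 10832\right) = \left(-73771\right) 19546 = -1441927966$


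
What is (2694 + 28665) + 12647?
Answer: 44006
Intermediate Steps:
(2694 + 28665) + 12647 = 31359 + 12647 = 44006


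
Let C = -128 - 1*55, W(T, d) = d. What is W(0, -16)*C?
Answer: 2928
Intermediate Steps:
C = -183 (C = -128 - 55 = -183)
W(0, -16)*C = -16*(-183) = 2928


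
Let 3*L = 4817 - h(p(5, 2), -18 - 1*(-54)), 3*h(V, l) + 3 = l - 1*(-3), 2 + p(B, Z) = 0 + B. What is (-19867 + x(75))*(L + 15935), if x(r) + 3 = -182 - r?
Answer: -352960490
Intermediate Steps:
p(B, Z) = -2 + B (p(B, Z) = -2 + (0 + B) = -2 + B)
h(V, l) = l/3 (h(V, l) = -1 + (l - 1*(-3))/3 = -1 + (l + 3)/3 = -1 + (3 + l)/3 = -1 + (1 + l/3) = l/3)
x(r) = -185 - r (x(r) = -3 + (-182 - r) = -185 - r)
L = 4805/3 (L = (4817 - (-18 - 1*(-54))/3)/3 = (4817 - (-18 + 54)/3)/3 = (4817 - 36/3)/3 = (4817 - 1*12)/3 = (4817 - 12)/3 = (⅓)*4805 = 4805/3 ≈ 1601.7)
(-19867 + x(75))*(L + 15935) = (-19867 + (-185 - 1*75))*(4805/3 + 15935) = (-19867 + (-185 - 75))*(52610/3) = (-19867 - 260)*(52610/3) = -20127*52610/3 = -352960490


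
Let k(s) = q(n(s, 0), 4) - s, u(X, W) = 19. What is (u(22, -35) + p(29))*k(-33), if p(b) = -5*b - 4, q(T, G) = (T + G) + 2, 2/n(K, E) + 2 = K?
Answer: -35438/7 ≈ -5062.6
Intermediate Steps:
n(K, E) = 2/(-2 + K)
q(T, G) = 2 + G + T (q(T, G) = (G + T) + 2 = 2 + G + T)
p(b) = -4 - 5*b
k(s) = 6 - s + 2/(-2 + s) (k(s) = (2 + 4 + 2/(-2 + s)) - s = (6 + 2/(-2 + s)) - s = 6 - s + 2/(-2 + s))
(u(22, -35) + p(29))*k(-33) = (19 + (-4 - 5*29))*((2 + (-2 - 33)*(6 - 1*(-33)))/(-2 - 33)) = (19 + (-4 - 145))*((2 - 35*(6 + 33))/(-35)) = (19 - 149)*(-(2 - 35*39)/35) = -(-26)*(2 - 1365)/7 = -(-26)*(-1363)/7 = -130*1363/35 = -35438/7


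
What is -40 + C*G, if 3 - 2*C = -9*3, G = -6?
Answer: -130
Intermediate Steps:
C = 15 (C = 3/2 - (-9)*3/2 = 3/2 - 1/2*(-27) = 3/2 + 27/2 = 15)
-40 + C*G = -40 + 15*(-6) = -40 - 90 = -130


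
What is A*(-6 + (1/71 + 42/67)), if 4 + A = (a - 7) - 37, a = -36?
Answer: 2141412/4757 ≈ 450.16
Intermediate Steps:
A = -84 (A = -4 + ((-36 - 7) - 37) = -4 + (-43 - 37) = -4 - 80 = -84)
A*(-6 + (1/71 + 42/67)) = -84*(-6 + (1/71 + 42/67)) = -84*(-6 + 3049/4757) = -84*(-25493/4757) = 2141412/4757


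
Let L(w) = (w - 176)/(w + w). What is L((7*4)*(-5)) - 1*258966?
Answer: -18127541/70 ≈ -2.5896e+5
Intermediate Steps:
L(w) = (-176 + w)/(2*w) (L(w) = (-176 + w)/((2*w)) = (-176 + w)*(1/(2*w)) = (-176 + w)/(2*w))
L((7*4)*(-5)) - 1*258966 = (-176 + (7*4)*(-5))/(2*(((7*4)*(-5)))) - 1*258966 = (-176 + 28*(-5))/(2*((28*(-5)))) - 258966 = (½)*(-176 - 140)/(-140) - 258966 = (½)*(-1/140)*(-316) - 258966 = 79/70 - 258966 = -18127541/70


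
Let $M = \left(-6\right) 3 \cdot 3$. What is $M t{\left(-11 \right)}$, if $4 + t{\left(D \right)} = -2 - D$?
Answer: $-270$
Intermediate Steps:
$t{\left(D \right)} = -6 - D$ ($t{\left(D \right)} = -4 - \left(2 + D\right) = -6 - D$)
$M = -54$ ($M = \left(-18\right) 3 = -54$)
$M t{\left(-11 \right)} = - 54 \left(-6 - -11\right) = - 54 \left(-6 + 11\right) = \left(-54\right) 5 = -270$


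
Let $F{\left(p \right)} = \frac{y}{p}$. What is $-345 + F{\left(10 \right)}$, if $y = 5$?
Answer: $- \frac{689}{2} \approx -344.5$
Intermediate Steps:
$F{\left(p \right)} = \frac{5}{p}$
$-345 + F{\left(10 \right)} = -345 + \frac{5}{10} = -345 + 5 \cdot \frac{1}{10} = -345 + \frac{1}{2} = - \frac{689}{2}$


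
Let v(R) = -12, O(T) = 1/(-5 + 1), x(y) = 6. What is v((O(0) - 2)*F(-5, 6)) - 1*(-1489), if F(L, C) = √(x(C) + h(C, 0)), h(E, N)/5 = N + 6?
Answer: 1477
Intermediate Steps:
h(E, N) = 30 + 5*N (h(E, N) = 5*(N + 6) = 5*(6 + N) = 30 + 5*N)
F(L, C) = 6 (F(L, C) = √(6 + (30 + 5*0)) = √(6 + (30 + 0)) = √(6 + 30) = √36 = 6)
O(T) = -¼ (O(T) = 1/(-4) = -¼)
v((O(0) - 2)*F(-5, 6)) - 1*(-1489) = -12 - 1*(-1489) = -12 + 1489 = 1477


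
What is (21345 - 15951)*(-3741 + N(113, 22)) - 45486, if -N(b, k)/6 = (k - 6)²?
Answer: -28509624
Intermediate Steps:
N(b, k) = -6*(-6 + k)² (N(b, k) = -6*(k - 6)² = -6*(-6 + k)²)
(21345 - 15951)*(-3741 + N(113, 22)) - 45486 = (21345 - 15951)*(-3741 - 6*(-6 + 22)²) - 45486 = 5394*(-3741 - 6*16²) - 45486 = 5394*(-3741 - 6*256) - 45486 = 5394*(-3741 - 1536) - 45486 = 5394*(-5277) - 45486 = -28464138 - 45486 = -28509624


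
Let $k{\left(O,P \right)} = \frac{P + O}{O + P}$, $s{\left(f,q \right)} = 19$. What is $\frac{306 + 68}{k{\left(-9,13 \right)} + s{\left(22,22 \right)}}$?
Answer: $\frac{187}{10} \approx 18.7$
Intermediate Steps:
$k{\left(O,P \right)} = 1$ ($k{\left(O,P \right)} = \frac{O + P}{O + P} = 1$)
$\frac{306 + 68}{k{\left(-9,13 \right)} + s{\left(22,22 \right)}} = \frac{306 + 68}{1 + 19} = \frac{374}{20} = 374 \cdot \frac{1}{20} = \frac{187}{10}$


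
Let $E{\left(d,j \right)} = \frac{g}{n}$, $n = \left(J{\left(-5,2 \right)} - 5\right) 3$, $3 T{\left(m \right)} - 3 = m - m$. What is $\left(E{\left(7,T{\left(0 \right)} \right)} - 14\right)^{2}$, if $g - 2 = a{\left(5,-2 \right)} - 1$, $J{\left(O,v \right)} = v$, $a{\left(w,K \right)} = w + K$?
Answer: $\frac{16900}{81} \approx 208.64$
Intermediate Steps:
$a{\left(w,K \right)} = K + w$
$T{\left(m \right)} = 1$ ($T{\left(m \right)} = 1 + \frac{m - m}{3} = 1 + \frac{1}{3} \cdot 0 = 1 + 0 = 1$)
$n = -9$ ($n = \left(2 - 5\right) 3 = \left(-3\right) 3 = -9$)
$g = 4$ ($g = 2 + \left(\left(-2 + 5\right) - 1\right) = 2 + \left(3 - 1\right) = 2 + 2 = 4$)
$E{\left(d,j \right)} = - \frac{4}{9}$ ($E{\left(d,j \right)} = \frac{4}{-9} = 4 \left(- \frac{1}{9}\right) = - \frac{4}{9}$)
$\left(E{\left(7,T{\left(0 \right)} \right)} - 14\right)^{2} = \left(- \frac{4}{9} - 14\right)^{2} = \left(- \frac{130}{9}\right)^{2} = \frac{16900}{81}$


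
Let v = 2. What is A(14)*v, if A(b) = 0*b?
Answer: 0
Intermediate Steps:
A(b) = 0
A(14)*v = 0*2 = 0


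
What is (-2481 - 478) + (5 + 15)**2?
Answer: -2559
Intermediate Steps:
(-2481 - 478) + (5 + 15)**2 = -2959 + 20**2 = -2959 + 400 = -2559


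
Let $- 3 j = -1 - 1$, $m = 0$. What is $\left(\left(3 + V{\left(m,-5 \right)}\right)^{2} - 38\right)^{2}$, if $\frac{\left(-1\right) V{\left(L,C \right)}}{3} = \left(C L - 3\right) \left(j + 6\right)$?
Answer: $15452761$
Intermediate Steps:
$j = \frac{2}{3}$ ($j = - \frac{-1 - 1}{3} = \left(- \frac{1}{3}\right) \left(-2\right) = \frac{2}{3} \approx 0.66667$)
$V{\left(L,C \right)} = 60 - 20 C L$ ($V{\left(L,C \right)} = - 3 \left(C L - 3\right) \left(\frac{2}{3} + 6\right) = - 3 \left(-3 + C L\right) \frac{20}{3} = - 3 \left(-20 + \frac{20 C L}{3}\right) = 60 - 20 C L$)
$\left(\left(3 + V{\left(m,-5 \right)}\right)^{2} - 38\right)^{2} = \left(\left(3 + \left(60 - \left(-100\right) 0\right)\right)^{2} - 38\right)^{2} = \left(\left(3 + \left(60 + 0\right)\right)^{2} - 38\right)^{2} = \left(\left(3 + 60\right)^{2} - 38\right)^{2} = \left(63^{2} - 38\right)^{2} = \left(3969 - 38\right)^{2} = 3931^{2} = 15452761$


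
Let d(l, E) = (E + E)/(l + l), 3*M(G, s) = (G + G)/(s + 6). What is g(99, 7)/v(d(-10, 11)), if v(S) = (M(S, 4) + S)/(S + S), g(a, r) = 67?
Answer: 1005/8 ≈ 125.63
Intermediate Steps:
M(G, s) = 2*G/(3*(6 + s)) (M(G, s) = ((G + G)/(s + 6))/3 = ((2*G)/(6 + s))/3 = (2*G/(6 + s))/3 = 2*G/(3*(6 + s)))
d(l, E) = E/l (d(l, E) = (2*E)/((2*l)) = (2*E)*(1/(2*l)) = E/l)
v(S) = 8/15 (v(S) = (2*S/(3*(6 + 4)) + S)/(S + S) = ((⅔)*S/10 + S)/((2*S)) = ((⅔)*S*(⅒) + S)*(1/(2*S)) = (S/15 + S)*(1/(2*S)) = (16*S/15)*(1/(2*S)) = 8/15)
g(99, 7)/v(d(-10, 11)) = 67/(8/15) = 67*(15/8) = 1005/8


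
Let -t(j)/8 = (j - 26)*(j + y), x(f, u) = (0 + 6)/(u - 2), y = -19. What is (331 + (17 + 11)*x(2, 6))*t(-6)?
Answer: -2387200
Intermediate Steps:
x(f, u) = 6/(-2 + u)
t(j) = -8*(-26 + j)*(-19 + j) (t(j) = -8*(j - 26)*(j - 19) = -8*(-26 + j)*(-19 + j))
(331 + (17 + 11)*x(2, 6))*t(-6) = (331 + (17 + 11)*(6/(-2 + 6)))*(-3952 - 8*(-6)² + 360*(-6)) = (331 + 28*(6/4))*(-3952 - 8*36 - 2160) = (331 + 28*(6*(¼)))*(-3952 - 288 - 2160) = (331 + 28*(3/2))*(-6400) = (331 + 42)*(-6400) = 373*(-6400) = -2387200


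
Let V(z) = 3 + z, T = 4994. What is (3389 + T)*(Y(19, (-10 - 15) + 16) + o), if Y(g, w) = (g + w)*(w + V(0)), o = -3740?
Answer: -31855400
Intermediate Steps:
Y(g, w) = (3 + w)*(g + w) (Y(g, w) = (g + w)*(w + (3 + 0)) = (g + w)*(w + 3) = (g + w)*(3 + w) = (3 + w)*(g + w))
(3389 + T)*(Y(19, (-10 - 15) + 16) + o) = (3389 + 4994)*((((-10 - 15) + 16)**2 + 3*19 + 3*((-10 - 15) + 16) + 19*((-10 - 15) + 16)) - 3740) = 8383*(((-25 + 16)**2 + 57 + 3*(-25 + 16) + 19*(-25 + 16)) - 3740) = 8383*(((-9)**2 + 57 + 3*(-9) + 19*(-9)) - 3740) = 8383*((81 + 57 - 27 - 171) - 3740) = 8383*(-60 - 3740) = 8383*(-3800) = -31855400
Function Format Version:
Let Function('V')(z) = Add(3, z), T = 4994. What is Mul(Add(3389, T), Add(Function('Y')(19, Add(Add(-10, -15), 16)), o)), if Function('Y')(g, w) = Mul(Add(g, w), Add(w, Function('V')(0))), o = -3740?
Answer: -31855400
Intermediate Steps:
Function('Y')(g, w) = Mul(Add(3, w), Add(g, w)) (Function('Y')(g, w) = Mul(Add(g, w), Add(w, Add(3, 0))) = Mul(Add(g, w), Add(w, 3)) = Mul(Add(g, w), Add(3, w)) = Mul(Add(3, w), Add(g, w)))
Mul(Add(3389, T), Add(Function('Y')(19, Add(Add(-10, -15), 16)), o)) = Mul(Add(3389, 4994), Add(Add(Pow(Add(Add(-10, -15), 16), 2), Mul(3, 19), Mul(3, Add(Add(-10, -15), 16)), Mul(19, Add(Add(-10, -15), 16))), -3740)) = Mul(8383, Add(Add(Pow(Add(-25, 16), 2), 57, Mul(3, Add(-25, 16)), Mul(19, Add(-25, 16))), -3740)) = Mul(8383, Add(Add(Pow(-9, 2), 57, Mul(3, -9), Mul(19, -9)), -3740)) = Mul(8383, Add(Add(81, 57, -27, -171), -3740)) = Mul(8383, Add(-60, -3740)) = Mul(8383, -3800) = -31855400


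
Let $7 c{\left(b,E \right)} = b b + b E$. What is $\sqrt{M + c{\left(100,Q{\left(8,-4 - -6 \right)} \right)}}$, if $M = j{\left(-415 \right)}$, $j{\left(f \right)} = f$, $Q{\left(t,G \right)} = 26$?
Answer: $\sqrt{1385} \approx 37.216$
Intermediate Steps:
$c{\left(b,E \right)} = \frac{b^{2}}{7} + \frac{E b}{7}$ ($c{\left(b,E \right)} = \frac{b b + b E}{7} = \frac{b^{2} + E b}{7} = \frac{b^{2}}{7} + \frac{E b}{7}$)
$M = -415$
$\sqrt{M + c{\left(100,Q{\left(8,-4 - -6 \right)} \right)}} = \sqrt{-415 + \frac{1}{7} \cdot 100 \left(26 + 100\right)} = \sqrt{-415 + \frac{1}{7} \cdot 100 \cdot 126} = \sqrt{-415 + 1800} = \sqrt{1385}$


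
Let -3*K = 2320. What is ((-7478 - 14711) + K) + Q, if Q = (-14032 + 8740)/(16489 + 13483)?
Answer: -516174260/22479 ≈ -22963.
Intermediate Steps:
K = -2320/3 (K = -⅓*2320 = -2320/3 ≈ -773.33)
Q = -1323/7493 (Q = -5292/29972 = -5292*1/29972 = -1323/7493 ≈ -0.17656)
((-7478 - 14711) + K) + Q = ((-7478 - 14711) - 2320/3) - 1323/7493 = (-22189 - 2320/3) - 1323/7493 = -68887/3 - 1323/7493 = -516174260/22479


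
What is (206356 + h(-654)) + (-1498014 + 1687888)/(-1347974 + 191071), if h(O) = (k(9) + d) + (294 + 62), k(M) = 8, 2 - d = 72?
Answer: 239073815076/1156903 ≈ 2.0665e+5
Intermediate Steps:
d = -70 (d = 2 - 1*72 = 2 - 72 = -70)
h(O) = 294 (h(O) = (8 - 70) + (294 + 62) = -62 + 356 = 294)
(206356 + h(-654)) + (-1498014 + 1687888)/(-1347974 + 191071) = (206356 + 294) + (-1498014 + 1687888)/(-1347974 + 191071) = 206650 + 189874/(-1156903) = 206650 + 189874*(-1/1156903) = 206650 - 189874/1156903 = 239073815076/1156903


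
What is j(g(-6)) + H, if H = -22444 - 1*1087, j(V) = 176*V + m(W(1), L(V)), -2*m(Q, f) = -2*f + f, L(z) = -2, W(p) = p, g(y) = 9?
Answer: -21948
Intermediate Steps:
m(Q, f) = f/2 (m(Q, f) = -(-2*f + f)/2 = -(-1)*f/2 = f/2)
j(V) = -1 + 176*V (j(V) = 176*V + (1/2)*(-2) = 176*V - 1 = -1 + 176*V)
H = -23531 (H = -22444 - 1087 = -23531)
j(g(-6)) + H = (-1 + 176*9) - 23531 = (-1 + 1584) - 23531 = 1583 - 23531 = -21948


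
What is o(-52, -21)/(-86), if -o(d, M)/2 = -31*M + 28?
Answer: 679/43 ≈ 15.791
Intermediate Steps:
o(d, M) = -56 + 62*M (o(d, M) = -2*(-31*M + 28) = -2*(28 - 31*M) = -56 + 62*M)
o(-52, -21)/(-86) = (-56 + 62*(-21))/(-86) = (-56 - 1302)*(-1/86) = -1358*(-1/86) = 679/43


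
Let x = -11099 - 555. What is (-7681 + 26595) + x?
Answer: 7260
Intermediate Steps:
x = -11654
(-7681 + 26595) + x = (-7681 + 26595) - 11654 = 18914 - 11654 = 7260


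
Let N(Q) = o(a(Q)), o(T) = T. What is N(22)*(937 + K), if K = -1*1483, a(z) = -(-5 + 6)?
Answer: 546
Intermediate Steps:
a(z) = -1 (a(z) = -1*1 = -1)
K = -1483
N(Q) = -1
N(22)*(937 + K) = -(937 - 1483) = -1*(-546) = 546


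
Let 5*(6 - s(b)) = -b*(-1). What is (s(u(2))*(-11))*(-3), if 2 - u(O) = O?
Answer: 198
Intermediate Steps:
u(O) = 2 - O
s(b) = 6 - b/5 (s(b) = 6 - (-b)*(-1)/5 = 6 - b/5)
(s(u(2))*(-11))*(-3) = ((6 - (2 - 1*2)/5)*(-11))*(-3) = ((6 - (2 - 2)/5)*(-11))*(-3) = ((6 - ⅕*0)*(-11))*(-3) = ((6 + 0)*(-11))*(-3) = (6*(-11))*(-3) = -66*(-3) = 198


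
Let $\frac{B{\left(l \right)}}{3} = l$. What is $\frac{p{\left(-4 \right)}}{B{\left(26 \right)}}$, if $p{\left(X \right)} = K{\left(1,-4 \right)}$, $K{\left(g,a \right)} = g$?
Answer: $\frac{1}{78} \approx 0.012821$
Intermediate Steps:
$p{\left(X \right)} = 1$
$B{\left(l \right)} = 3 l$
$\frac{p{\left(-4 \right)}}{B{\left(26 \right)}} = 1 \frac{1}{3 \cdot 26} = 1 \cdot \frac{1}{78} = \frac{1}{78}$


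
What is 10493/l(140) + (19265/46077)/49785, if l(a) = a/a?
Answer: 4814069717530/458788689 ≈ 10493.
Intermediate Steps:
l(a) = 1
10493/l(140) + (19265/46077)/49785 = 10493/1 + (19265/46077)/49785 = 10493*1 + (19265*(1/46077))*(1/49785) = 10493 + (19265/46077)*(1/49785) = 10493 + 3853/458788689 = 4814069717530/458788689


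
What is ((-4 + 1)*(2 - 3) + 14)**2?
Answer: 289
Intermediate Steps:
((-4 + 1)*(2 - 3) + 14)**2 = (-3*(-1) + 14)**2 = (3 + 14)**2 = 17**2 = 289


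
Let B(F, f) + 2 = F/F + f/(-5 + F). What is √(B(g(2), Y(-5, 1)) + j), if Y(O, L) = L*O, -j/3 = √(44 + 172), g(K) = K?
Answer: √(6 - 162*√6)/3 ≈ 6.5897*I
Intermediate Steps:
j = -18*√6 (j = -3*√(44 + 172) = -18*√6 ≈ -44.091)
B(F, f) = -1 + f/(-5 + F) (B(F, f) = -2 + (F/F + f/(-5 + F)) = -2 + (1 + f/(-5 + F)) = -1 + f/(-5 + F))
√(B(g(2), Y(-5, 1)) + j) = √((5 + 1*(-5) - 1*2)/(-5 + 2) - 18*√6) = √((5 - 5 - 2)/(-3) - 18*√6) = √(-⅓*(-2) - 18*√6) = √(⅔ - 18*√6)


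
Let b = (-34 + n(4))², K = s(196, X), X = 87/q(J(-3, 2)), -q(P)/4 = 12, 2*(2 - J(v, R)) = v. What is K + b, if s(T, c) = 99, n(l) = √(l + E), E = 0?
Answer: 1123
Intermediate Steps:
J(v, R) = 2 - v/2
q(P) = -48 (q(P) = -4*12 = -48)
X = -29/16 (X = 87/(-48) = 87*(-1/48) = -29/16 ≈ -1.8125)
n(l) = √l (n(l) = √(l + 0) = √l)
K = 99
b = 1024 (b = (-34 + √4)² = (-34 + 2)² = (-32)² = 1024)
K + b = 99 + 1024 = 1123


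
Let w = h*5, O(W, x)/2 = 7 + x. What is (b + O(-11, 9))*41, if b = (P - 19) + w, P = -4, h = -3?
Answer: -246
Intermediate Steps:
O(W, x) = 14 + 2*x (O(W, x) = 2*(7 + x) = 14 + 2*x)
w = -15 (w = -3*5 = -15)
b = -38 (b = (-4 - 19) - 15 = -23 - 15 = -38)
(b + O(-11, 9))*41 = (-38 + (14 + 2*9))*41 = (-38 + (14 + 18))*41 = (-38 + 32)*41 = -6*41 = -246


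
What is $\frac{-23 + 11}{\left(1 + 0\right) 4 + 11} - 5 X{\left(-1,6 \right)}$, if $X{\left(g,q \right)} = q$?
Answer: $- \frac{154}{5} \approx -30.8$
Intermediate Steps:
$\frac{-23 + 11}{\left(1 + 0\right) 4 + 11} - 5 X{\left(-1,6 \right)} = \frac{-23 + 11}{\left(1 + 0\right) 4 + 11} - 30 = - \frac{12}{1 \cdot 4 + 11} - 30 = - \frac{12}{4 + 11} - 30 = - \frac{12}{15} - 30 = \left(-12\right) \frac{1}{15} - 30 = - \frac{4}{5} - 30 = - \frac{154}{5}$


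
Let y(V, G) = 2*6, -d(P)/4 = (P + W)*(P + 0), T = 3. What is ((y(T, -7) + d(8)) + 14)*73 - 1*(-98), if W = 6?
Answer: -30708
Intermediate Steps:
d(P) = -4*P*(6 + P) (d(P) = -4*(P + 6)*(P + 0) = -4*(6 + P)*P = -4*P*(6 + P))
y(V, G) = 12
((y(T, -7) + d(8)) + 14)*73 - 1*(-98) = ((12 - 4*8*(6 + 8)) + 14)*73 - 1*(-98) = ((12 - 4*8*14) + 14)*73 + 98 = ((12 - 448) + 14)*73 + 98 = (-436 + 14)*73 + 98 = -422*73 + 98 = -30806 + 98 = -30708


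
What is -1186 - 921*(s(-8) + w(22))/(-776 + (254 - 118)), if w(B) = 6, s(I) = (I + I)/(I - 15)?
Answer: -8658043/7360 ≈ -1176.4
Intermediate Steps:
s(I) = 2*I/(-15 + I) (s(I) = (2*I)/(-15 + I) = 2*I/(-15 + I))
-1186 - 921*(s(-8) + w(22))/(-776 + (254 - 118)) = -1186 - 921*(2*(-8)/(-15 - 8) + 6)/(-776 + (254 - 118)) = -1186 - 921*(2*(-8)/(-23) + 6)/(-776 + 136) = -1186 - 921*(2*(-8)*(-1/23) + 6)/(-640) = -1186 - 921*(16/23 + 6)*(-1)/640 = -1186 - 141834*(-1)/(23*640) = -1186 - 921*(-77/7360) = -1186 + 70917/7360 = -8658043/7360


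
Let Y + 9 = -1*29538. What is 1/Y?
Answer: -1/29547 ≈ -3.3844e-5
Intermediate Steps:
Y = -29547 (Y = -9 - 1*29538 = -9 - 29538 = -29547)
1/Y = 1/(-29547) = -1/29547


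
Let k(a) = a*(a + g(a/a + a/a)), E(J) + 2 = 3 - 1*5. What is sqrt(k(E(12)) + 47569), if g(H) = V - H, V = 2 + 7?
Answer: sqrt(47557) ≈ 218.08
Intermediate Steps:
V = 9
E(J) = -4 (E(J) = -2 + (3 - 1*5) = -2 + (3 - 5) = -2 - 2 = -4)
g(H) = 9 - H
k(a) = a*(7 + a) (k(a) = a*(a + (9 - (a/a + a/a))) = a*(a + (9 - (1 + 1))) = a*(a + (9 - 1*2)) = a*(a + (9 - 2)) = a*(a + 7) = a*(7 + a))
sqrt(k(E(12)) + 47569) = sqrt(-4*(7 - 4) + 47569) = sqrt(-4*3 + 47569) = sqrt(-12 + 47569) = sqrt(47557)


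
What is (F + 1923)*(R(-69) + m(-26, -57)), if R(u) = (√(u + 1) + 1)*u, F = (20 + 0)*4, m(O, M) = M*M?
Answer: 6369540 - 276414*I*√17 ≈ 6.3695e+6 - 1.1397e+6*I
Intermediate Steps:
m(O, M) = M²
F = 80 (F = 20*4 = 80)
R(u) = u*(1 + √(1 + u)) (R(u) = (√(1 + u) + 1)*u = (1 + √(1 + u))*u = u*(1 + √(1 + u)))
(F + 1923)*(R(-69) + m(-26, -57)) = (80 + 1923)*(-69*(1 + √(1 - 69)) + (-57)²) = 2003*(-69*(1 + √(-68)) + 3249) = 2003*(-69*(1 + 2*I*√17) + 3249) = 2003*((-69 - 138*I*√17) + 3249) = 2003*(3180 - 138*I*√17) = 6369540 - 276414*I*√17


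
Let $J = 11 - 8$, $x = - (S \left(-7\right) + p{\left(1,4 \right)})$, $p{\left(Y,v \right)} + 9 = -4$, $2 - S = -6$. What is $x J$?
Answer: $207$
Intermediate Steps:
$S = 8$ ($S = 2 - -6 = 2 + 6 = 8$)
$p{\left(Y,v \right)} = -13$ ($p{\left(Y,v \right)} = -9 - 4 = -13$)
$x = 69$ ($x = - (8 \left(-7\right) - 13) = - (-56 - 13) = \left(-1\right) \left(-69\right) = 69$)
$J = 3$
$x J = 69 \cdot 3 = 207$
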